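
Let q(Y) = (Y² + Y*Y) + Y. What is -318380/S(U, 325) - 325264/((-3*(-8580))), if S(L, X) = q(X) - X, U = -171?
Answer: -29579662/2091375 ≈ -14.144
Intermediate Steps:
q(Y) = Y + 2*Y² (q(Y) = (Y² + Y²) + Y = 2*Y² + Y = Y + 2*Y²)
S(L, X) = -X + X*(1 + 2*X) (S(L, X) = X*(1 + 2*X) - X = -X + X*(1 + 2*X))
-318380/S(U, 325) - 325264/((-3*(-8580))) = -318380/(2*325²) - 325264/((-3*(-8580))) = -318380/(2*105625) - 325264/25740 = -318380/211250 - 325264*1/25740 = -318380*1/211250 - 81316/6435 = -31838/21125 - 81316/6435 = -29579662/2091375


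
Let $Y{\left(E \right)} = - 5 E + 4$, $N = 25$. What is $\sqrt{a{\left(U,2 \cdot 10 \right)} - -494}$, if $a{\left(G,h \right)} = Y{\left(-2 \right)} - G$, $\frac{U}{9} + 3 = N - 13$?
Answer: $\sqrt{427} \approx 20.664$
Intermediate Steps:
$Y{\left(E \right)} = 4 - 5 E$
$U = 81$ ($U = -27 + 9 \left(25 - 13\right) = -27 + 9 \cdot 12 = -27 + 108 = 81$)
$a{\left(G,h \right)} = 14 - G$ ($a{\left(G,h \right)} = \left(4 - -10\right) - G = \left(4 + 10\right) - G = 14 - G$)
$\sqrt{a{\left(U,2 \cdot 10 \right)} - -494} = \sqrt{\left(14 - 81\right) - -494} = \sqrt{\left(14 - 81\right) + 494} = \sqrt{-67 + 494} = \sqrt{427}$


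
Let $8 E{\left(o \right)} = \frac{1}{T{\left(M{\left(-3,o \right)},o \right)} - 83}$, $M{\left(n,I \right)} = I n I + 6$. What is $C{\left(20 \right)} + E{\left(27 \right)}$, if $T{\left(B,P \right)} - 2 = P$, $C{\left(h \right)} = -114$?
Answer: $- \frac{49249}{432} \approx -114.0$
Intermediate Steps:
$M{\left(n,I \right)} = 6 + n I^{2}$ ($M{\left(n,I \right)} = n I^{2} + 6 = 6 + n I^{2}$)
$T{\left(B,P \right)} = 2 + P$
$E{\left(o \right)} = \frac{1}{8 \left(-81 + o\right)}$ ($E{\left(o \right)} = \frac{1}{8 \left(\left(2 + o\right) - 83\right)} = \frac{1}{8 \left(-81 + o\right)}$)
$C{\left(20 \right)} + E{\left(27 \right)} = -114 + \frac{1}{8 \left(-81 + 27\right)} = -114 + \frac{1}{8 \left(-54\right)} = -114 + \frac{1}{8} \left(- \frac{1}{54}\right) = -114 - \frac{1}{432} = - \frac{49249}{432}$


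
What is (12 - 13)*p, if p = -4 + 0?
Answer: 4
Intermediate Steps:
p = -4
(12 - 13)*p = (12 - 13)*(-4) = -1*(-4) = 4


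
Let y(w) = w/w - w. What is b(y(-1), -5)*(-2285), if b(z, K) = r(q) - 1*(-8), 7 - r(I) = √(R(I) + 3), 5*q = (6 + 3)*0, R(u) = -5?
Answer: -34275 + 2285*I*√2 ≈ -34275.0 + 3231.5*I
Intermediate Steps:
q = 0 (q = ((6 + 3)*0)/5 = (9*0)/5 = (⅕)*0 = 0)
y(w) = 1 - w
r(I) = 7 - I*√2 (r(I) = 7 - √(-5 + 3) = 7 - √(-2) = 7 - I*√2)
b(z, K) = 15 - I*√2 (b(z, K) = (7 - I*√2) - 1*(-8) = (7 - I*√2) + 8 = 15 - I*√2)
b(y(-1), -5)*(-2285) = (15 - I*√2)*(-2285) = -34275 + 2285*I*√2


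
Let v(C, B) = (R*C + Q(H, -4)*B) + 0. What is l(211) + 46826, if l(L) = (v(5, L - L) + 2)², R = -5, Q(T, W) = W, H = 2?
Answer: 47355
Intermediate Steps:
v(C, B) = -5*C - 4*B (v(C, B) = (-5*C - 4*B) + 0 = -5*C - 4*B)
l(L) = 529 (l(L) = ((-5*5 - 4*(L - L)) + 2)² = ((-25 - 4*0) + 2)² = ((-25 + 0) + 2)² = (-25 + 2)² = (-23)² = 529)
l(211) + 46826 = 529 + 46826 = 47355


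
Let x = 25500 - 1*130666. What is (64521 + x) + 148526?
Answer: 107881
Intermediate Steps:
x = -105166 (x = 25500 - 130666 = -105166)
(64521 + x) + 148526 = (64521 - 105166) + 148526 = -40645 + 148526 = 107881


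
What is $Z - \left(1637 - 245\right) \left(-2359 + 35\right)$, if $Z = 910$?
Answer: $3235918$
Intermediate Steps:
$Z - \left(1637 - 245\right) \left(-2359 + 35\right) = 910 - \left(1637 - 245\right) \left(-2359 + 35\right) = 910 - 1392 \left(-2324\right) = 910 - -3235008 = 910 + 3235008 = 3235918$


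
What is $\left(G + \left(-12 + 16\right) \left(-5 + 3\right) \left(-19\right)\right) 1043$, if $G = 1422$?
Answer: $1641682$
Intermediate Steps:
$\left(G + \left(-12 + 16\right) \left(-5 + 3\right) \left(-19\right)\right) 1043 = \left(1422 + \left(-12 + 16\right) \left(-5 + 3\right) \left(-19\right)\right) 1043 = \left(1422 + 4 \left(-2\right) \left(-19\right)\right) 1043 = \left(1422 - -152\right) 1043 = \left(1422 + 152\right) 1043 = 1574 \cdot 1043 = 1641682$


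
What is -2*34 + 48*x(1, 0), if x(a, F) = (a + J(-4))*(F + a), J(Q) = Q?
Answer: -212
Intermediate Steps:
x(a, F) = (-4 + a)*(F + a) (x(a, F) = (a - 4)*(F + a) = (-4 + a)*(F + a))
-2*34 + 48*x(1, 0) = -2*34 + 48*(1² - 4*0 - 4*1 + 0*1) = -68 + 48*(1 + 0 - 4 + 0) = -68 + 48*(-3) = -68 - 144 = -212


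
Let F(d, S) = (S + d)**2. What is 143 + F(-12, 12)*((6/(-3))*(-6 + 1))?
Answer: 143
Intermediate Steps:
143 + F(-12, 12)*((6/(-3))*(-6 + 1)) = 143 + (12 - 12)**2*((6/(-3))*(-6 + 1)) = 143 + 0**2*((6*(-1/3))*(-5)) = 143 + 0*(-2*(-5)) = 143 + 0*10 = 143 + 0 = 143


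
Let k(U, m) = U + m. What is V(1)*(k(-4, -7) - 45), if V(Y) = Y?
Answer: -56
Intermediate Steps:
V(1)*(k(-4, -7) - 45) = 1*((-4 - 7) - 45) = 1*(-11 - 45) = 1*(-56) = -56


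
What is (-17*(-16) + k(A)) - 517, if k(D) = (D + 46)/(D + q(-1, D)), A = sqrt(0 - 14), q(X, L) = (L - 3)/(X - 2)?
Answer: (-487*sqrt(14) + 597*I)/(-3*I + 2*sqrt(14)) ≈ -237.34 - 15.37*I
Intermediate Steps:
q(X, L) = (-3 + L)/(-2 + X)
A = I*sqrt(14) (A = sqrt(-14) = I*sqrt(14) ≈ 3.7417*I)
k(D) = (46 + D)/(1 + 2*D/3) (k(D) = (D + 46)/(D + (-3 + D)/(-2 - 1)) = (46 + D)/(D + (-3 + D)/(-3)) = (46 + D)/(D - (-3 + D)/3) = (46 + D)/(D + (1 - D/3)) = (46 + D)/(1 + 2*D/3))
(-17*(-16) + k(A)) - 517 = (-17*(-16) + 3*(46 + I*sqrt(14))/(3 + 2*(I*sqrt(14)))) - 517 = (272 + 3*(46 + I*sqrt(14))/(3 + 2*I*sqrt(14))) - 517 = -245 + 3*(46 + I*sqrt(14))/(3 + 2*I*sqrt(14))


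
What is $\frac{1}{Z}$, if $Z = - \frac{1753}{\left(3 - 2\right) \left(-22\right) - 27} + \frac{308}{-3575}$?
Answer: $\frac{15925}{568353} \approx 0.02802$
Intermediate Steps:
$Z = \frac{568353}{15925}$ ($Z = - \frac{1753}{1 \left(-22\right) - 27} + 308 \left(- \frac{1}{3575}\right) = - \frac{1753}{-22 - 27} - \frac{28}{325} = - \frac{1753}{-49} - \frac{28}{325} = \left(-1753\right) \left(- \frac{1}{49}\right) - \frac{28}{325} = \frac{1753}{49} - \frac{28}{325} = \frac{568353}{15925} \approx 35.689$)
$\frac{1}{Z} = \frac{1}{\frac{568353}{15925}} = \frac{15925}{568353}$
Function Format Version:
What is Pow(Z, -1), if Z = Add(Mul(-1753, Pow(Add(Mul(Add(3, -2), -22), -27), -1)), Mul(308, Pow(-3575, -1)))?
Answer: Rational(15925, 568353) ≈ 0.028020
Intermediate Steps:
Z = Rational(568353, 15925) (Z = Add(Mul(-1753, Pow(Add(Mul(1, -22), -27), -1)), Mul(308, Rational(-1, 3575))) = Add(Mul(-1753, Pow(Add(-22, -27), -1)), Rational(-28, 325)) = Add(Mul(-1753, Pow(-49, -1)), Rational(-28, 325)) = Add(Mul(-1753, Rational(-1, 49)), Rational(-28, 325)) = Add(Rational(1753, 49), Rational(-28, 325)) = Rational(568353, 15925) ≈ 35.689)
Pow(Z, -1) = Pow(Rational(568353, 15925), -1) = Rational(15925, 568353)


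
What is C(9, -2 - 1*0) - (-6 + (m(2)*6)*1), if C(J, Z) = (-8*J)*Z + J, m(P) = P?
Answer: 147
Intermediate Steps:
C(J, Z) = J - 8*J*Z (C(J, Z) = -8*J*Z + J = J - 8*J*Z)
C(9, -2 - 1*0) - (-6 + (m(2)*6)*1) = 9*(1 - 8*(-2 - 1*0)) - (-6 + (2*6)*1) = 9*(1 - 8*(-2 + 0)) - (-6 + 12*1) = 9*(1 - 8*(-2)) - (-6 + 12) = 9*(1 + 16) - 6 = 9*17 - 1*6 = 153 - 6 = 147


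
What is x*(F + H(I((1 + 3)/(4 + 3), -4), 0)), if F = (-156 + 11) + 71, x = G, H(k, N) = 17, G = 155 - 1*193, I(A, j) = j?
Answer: 2166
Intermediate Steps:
G = -38 (G = 155 - 193 = -38)
x = -38
F = -74 (F = -145 + 71 = -74)
x*(F + H(I((1 + 3)/(4 + 3), -4), 0)) = -38*(-74 + 17) = -38*(-57) = 2166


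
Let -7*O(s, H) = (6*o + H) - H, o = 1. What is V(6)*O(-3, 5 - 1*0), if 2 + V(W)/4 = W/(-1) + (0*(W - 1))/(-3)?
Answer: 192/7 ≈ 27.429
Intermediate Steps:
O(s, H) = -6/7 (O(s, H) = -((6*1 + H) - H)/7 = -((6 + H) - H)/7 = -⅐*6 = -6/7)
V(W) = -8 - 4*W (V(W) = -8 + 4*(W/(-1) + (0*(W - 1))/(-3)) = -8 + 4*(W*(-1) + (0*(-1 + W))*(-⅓)) = -8 + 4*(-W + 0*(-⅓)) = -8 + 4*(-W + 0) = -8 + 4*(-W) = -8 - 4*W)
V(6)*O(-3, 5 - 1*0) = (-8 - 4*6)*(-6/7) = (-8 - 24)*(-6/7) = -32*(-6/7) = 192/7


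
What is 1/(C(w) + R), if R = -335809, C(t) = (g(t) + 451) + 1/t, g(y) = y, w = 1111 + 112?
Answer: -1223/408647104 ≈ -2.9928e-6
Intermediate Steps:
w = 1223
C(t) = 451 + t + 1/t (C(t) = (t + 451) + 1/t = (451 + t) + 1/t = 451 + t + 1/t)
1/(C(w) + R) = 1/((451 + 1223 + 1/1223) - 335809) = 1/(2047303/1223 - 335809) = 1/(-408647104/1223) = -1223/408647104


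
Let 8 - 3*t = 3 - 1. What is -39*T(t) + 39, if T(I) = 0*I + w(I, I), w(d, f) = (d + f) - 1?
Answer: -78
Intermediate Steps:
w(d, f) = -1 + d + f
t = 2 (t = 8/3 - (3 - 1)/3 = 8/3 - 1/3*2 = 8/3 - 2/3 = 2)
T(I) = -1 + 2*I (T(I) = 0*I + (-1 + I + I) = 0 + (-1 + 2*I) = -1 + 2*I)
-39*T(t) + 39 = -39*(-1 + 2*2) + 39 = -39*(-1 + 4) + 39 = -39*3 + 39 = -117 + 39 = -78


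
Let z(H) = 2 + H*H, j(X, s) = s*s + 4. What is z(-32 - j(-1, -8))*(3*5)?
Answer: 150030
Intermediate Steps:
j(X, s) = 4 + s**2 (j(X, s) = s**2 + 4 = 4 + s**2)
z(H) = 2 + H**2
z(-32 - j(-1, -8))*(3*5) = (2 + (-32 - (4 + (-8)**2))**2)*(3*5) = (2 + (-32 - (4 + 64))**2)*15 = (2 + (-32 - 1*68)**2)*15 = (2 + (-32 - 68)**2)*15 = (2 + (-100)**2)*15 = (2 + 10000)*15 = 10002*15 = 150030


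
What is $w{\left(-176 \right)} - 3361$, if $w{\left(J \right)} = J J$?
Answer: $27615$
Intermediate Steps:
$w{\left(J \right)} = J^{2}$
$w{\left(-176 \right)} - 3361 = \left(-176\right)^{2} - 3361 = 30976 - 3361 = 27615$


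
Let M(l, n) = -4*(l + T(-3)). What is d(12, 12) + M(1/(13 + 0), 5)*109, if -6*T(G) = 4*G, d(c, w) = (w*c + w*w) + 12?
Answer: -7872/13 ≈ -605.54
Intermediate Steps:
d(c, w) = 12 + w² + c*w (d(c, w) = (c*w + w²) + 12 = (w² + c*w) + 12 = 12 + w² + c*w)
T(G) = -2*G/3
M(l, n) = -8 - 4*l (M(l, n) = -4*(l - ⅔*(-3)) = -4*(l + 2) = -4*(2 + l) = -8 - 4*l)
d(12, 12) + M(1/(13 + 0), 5)*109 = (12 + 12² + 12*12) + (-8 - 4/(13 + 0))*109 = (12 + 144 + 144) + (-8 - 4/13)*109 = 300 + (-8 - 4*1/13)*109 = 300 + (-8 - 4/13)*109 = 300 - 108/13*109 = 300 - 11772/13 = -7872/13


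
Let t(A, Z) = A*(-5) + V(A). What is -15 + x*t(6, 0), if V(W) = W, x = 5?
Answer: -135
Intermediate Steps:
t(A, Z) = -4*A (t(A, Z) = A*(-5) + A = -5*A + A = -4*A)
-15 + x*t(6, 0) = -15 + 5*(-4*6) = -15 + 5*(-24) = -15 - 120 = -135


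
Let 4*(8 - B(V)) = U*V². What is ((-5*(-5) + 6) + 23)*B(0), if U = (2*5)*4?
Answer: 432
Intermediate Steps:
U = 40 (U = 10*4 = 40)
B(V) = 8 - 10*V²
((-5*(-5) + 6) + 23)*B(0) = ((-5*(-5) + 6) + 23)*(8 - 10*0²) = ((25 + 6) + 23)*(8 - 10*0) = (31 + 23)*(8 + 0) = 54*8 = 432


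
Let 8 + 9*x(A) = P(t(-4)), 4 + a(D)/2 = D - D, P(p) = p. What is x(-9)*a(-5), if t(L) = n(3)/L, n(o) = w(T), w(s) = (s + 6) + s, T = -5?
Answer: 56/9 ≈ 6.2222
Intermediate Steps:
w(s) = 6 + 2*s (w(s) = (6 + s) + s = 6 + 2*s)
n(o) = -4 (n(o) = 6 + 2*(-5) = 6 - 10 = -4)
t(L) = -4/L
a(D) = -8 (a(D) = -8 + 2*(D - D) = -8 + 2*0 = -8 + 0 = -8)
x(A) = -7/9 (x(A) = -8/9 + (-4/(-4))/9 = -8/9 + (-4*(-¼))/9 = -8/9 + (⅑)*1 = -8/9 + ⅑ = -7/9)
x(-9)*a(-5) = -7/9*(-8) = 56/9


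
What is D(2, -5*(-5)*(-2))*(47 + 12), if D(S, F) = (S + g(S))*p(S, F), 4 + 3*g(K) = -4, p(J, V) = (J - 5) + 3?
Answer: 0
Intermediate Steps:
p(J, V) = -2 + J (p(J, V) = (-5 + J) + 3 = -2 + J)
g(K) = -8/3 (g(K) = -4/3 + (1/3)*(-4) = -4/3 - 4/3 = -8/3)
D(S, F) = (-2 + S)*(-8/3 + S) (D(S, F) = (S - 8/3)*(-2 + S) = (-8/3 + S)*(-2 + S) = (-2 + S)*(-8/3 + S))
D(2, -5*(-5)*(-2))*(47 + 12) = ((-8 + 3*2)*(-2 + 2)/3)*(47 + 12) = ((1/3)*(-8 + 6)*0)*59 = ((1/3)*(-2)*0)*59 = 0*59 = 0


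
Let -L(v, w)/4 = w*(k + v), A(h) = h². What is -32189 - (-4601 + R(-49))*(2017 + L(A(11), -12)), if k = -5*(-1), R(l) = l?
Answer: 37470061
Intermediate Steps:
k = 5
L(v, w) = -4*w*(5 + v)
-32189 - (-4601 + R(-49))*(2017 + L(A(11), -12)) = -32189 - (-4601 - 49)*(2017 - 4*(-12)*(5 + 11²)) = -32189 - (-4650)*(2017 - 4*(-12)*(5 + 121)) = -32189 - (-4650)*(2017 - 4*(-12)*126) = -32189 - (-4650)*(2017 + 6048) = -32189 - (-4650)*8065 = -32189 - 1*(-37502250) = -32189 + 37502250 = 37470061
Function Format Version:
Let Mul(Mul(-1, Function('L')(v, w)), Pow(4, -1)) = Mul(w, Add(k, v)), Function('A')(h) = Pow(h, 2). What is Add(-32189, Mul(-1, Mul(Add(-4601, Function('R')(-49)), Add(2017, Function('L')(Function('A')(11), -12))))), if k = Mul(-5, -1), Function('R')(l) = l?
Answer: 37470061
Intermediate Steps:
k = 5
Function('L')(v, w) = Mul(-4, w, Add(5, v)) (Function('L')(v, w) = Mul(-4, Mul(w, Add(5, v))) = Mul(-4, w, Add(5, v)))
Add(-32189, Mul(-1, Mul(Add(-4601, Function('R')(-49)), Add(2017, Function('L')(Function('A')(11), -12))))) = Add(-32189, Mul(-1, Mul(Add(-4601, -49), Add(2017, Mul(-4, -12, Add(5, Pow(11, 2))))))) = Add(-32189, Mul(-1, Mul(-4650, Add(2017, Mul(-4, -12, Add(5, 121)))))) = Add(-32189, Mul(-1, Mul(-4650, Add(2017, Mul(-4, -12, 126))))) = Add(-32189, Mul(-1, Mul(-4650, Add(2017, 6048)))) = Add(-32189, Mul(-1, Mul(-4650, 8065))) = Add(-32189, Mul(-1, -37502250)) = Add(-32189, 37502250) = 37470061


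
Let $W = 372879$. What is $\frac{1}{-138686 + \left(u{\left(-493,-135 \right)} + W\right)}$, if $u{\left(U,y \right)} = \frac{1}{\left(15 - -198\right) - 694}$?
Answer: $\frac{481}{112646832} \approx 4.27 \cdot 10^{-6}$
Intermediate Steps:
$u{\left(U,y \right)} = - \frac{1}{481}$ ($u{\left(U,y \right)} = \frac{1}{\left(15 + 198\right) - 694} = \frac{1}{213 - 694} = \frac{1}{-481} = - \frac{1}{481}$)
$\frac{1}{-138686 + \left(u{\left(-493,-135 \right)} + W\right)} = \frac{1}{-138686 + \left(- \frac{1}{481} + 372879\right)} = \frac{1}{-138686 + \frac{179354798}{481}} = \frac{1}{\frac{112646832}{481}} = \frac{481}{112646832}$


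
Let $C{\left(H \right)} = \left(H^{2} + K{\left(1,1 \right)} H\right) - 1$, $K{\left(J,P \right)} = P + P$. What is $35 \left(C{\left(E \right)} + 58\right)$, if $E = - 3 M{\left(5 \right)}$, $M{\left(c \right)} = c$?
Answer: $8820$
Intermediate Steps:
$K{\left(J,P \right)} = 2 P$
$E = -15$ ($E = \left(-3\right) 5 = -15$)
$C{\left(H \right)} = -1 + H^{2} + 2 H$ ($C{\left(H \right)} = \left(H^{2} + 2 \cdot 1 H\right) - 1 = \left(H^{2} + 2 H\right) - 1 = -1 + H^{2} + 2 H$)
$35 \left(C{\left(E \right)} + 58\right) = 35 \left(\left(-1 + \left(-15\right)^{2} + 2 \left(-15\right)\right) + 58\right) = 35 \left(\left(-1 + 225 - 30\right) + 58\right) = 35 \left(194 + 58\right) = 35 \cdot 252 = 8820$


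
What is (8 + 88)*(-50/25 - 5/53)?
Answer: -10656/53 ≈ -201.06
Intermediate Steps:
(8 + 88)*(-50/25 - 5/53) = 96*(-50*1/25 - 5*1/53) = 96*(-2 - 5/53) = 96*(-111/53) = -10656/53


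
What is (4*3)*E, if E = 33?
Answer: 396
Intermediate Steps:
(4*3)*E = (4*3)*33 = 12*33 = 396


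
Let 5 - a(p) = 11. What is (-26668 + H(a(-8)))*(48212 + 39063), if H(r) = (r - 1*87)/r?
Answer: -4652193875/2 ≈ -2.3261e+9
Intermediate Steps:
a(p) = -6 (a(p) = 5 - 1*11 = 5 - 11 = -6)
H(r) = (-87 + r)/r (H(r) = (r - 87)/r = (-87 + r)/r)
(-26668 + H(a(-8)))*(48212 + 39063) = (-26668 + (-87 - 6)/(-6))*(48212 + 39063) = (-26668 - 1/6*(-93))*87275 = (-26668 + 31/2)*87275 = -53305/2*87275 = -4652193875/2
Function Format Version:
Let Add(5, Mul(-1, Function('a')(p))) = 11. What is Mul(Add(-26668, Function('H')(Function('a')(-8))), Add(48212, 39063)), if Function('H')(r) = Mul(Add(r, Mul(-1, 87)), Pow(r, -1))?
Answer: Rational(-4652193875, 2) ≈ -2.3261e+9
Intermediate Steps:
Function('a')(p) = -6 (Function('a')(p) = Add(5, Mul(-1, 11)) = Add(5, -11) = -6)
Function('H')(r) = Mul(Pow(r, -1), Add(-87, r)) (Function('H')(r) = Mul(Add(r, -87), Pow(r, -1)) = Mul(Add(-87, r), Pow(r, -1)) = Mul(Pow(r, -1), Add(-87, r)))
Mul(Add(-26668, Function('H')(Function('a')(-8))), Add(48212, 39063)) = Mul(Add(-26668, Mul(Pow(-6, -1), Add(-87, -6))), Add(48212, 39063)) = Mul(Add(-26668, Mul(Rational(-1, 6), -93)), 87275) = Mul(Add(-26668, Rational(31, 2)), 87275) = Mul(Rational(-53305, 2), 87275) = Rational(-4652193875, 2)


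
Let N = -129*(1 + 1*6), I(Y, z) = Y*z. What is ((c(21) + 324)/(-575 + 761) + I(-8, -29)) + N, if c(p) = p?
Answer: -41487/62 ≈ -669.15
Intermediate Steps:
N = -903 (N = -129*(1 + 6) = -129*7 = -903)
((c(21) + 324)/(-575 + 761) + I(-8, -29)) + N = ((21 + 324)/(-575 + 761) - 8*(-29)) - 903 = (345/186 + 232) - 903 = (345*(1/186) + 232) - 903 = (115/62 + 232) - 903 = 14499/62 - 903 = -41487/62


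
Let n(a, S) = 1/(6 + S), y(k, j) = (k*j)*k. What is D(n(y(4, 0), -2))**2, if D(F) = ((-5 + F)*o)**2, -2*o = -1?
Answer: 130321/4096 ≈ 31.817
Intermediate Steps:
o = 1/2 (o = -1/2*(-1) = 1/2 ≈ 0.50000)
y(k, j) = j*k**2 (y(k, j) = (j*k)*k = j*k**2)
D(F) = (-5/2 + F/2)**2 (D(F) = ((-5 + F)*(1/2))**2 = (-5/2 + F/2)**2)
D(n(y(4, 0), -2))**2 = ((-5 + 1/(6 - 2))**2/4)**2 = ((-5 + 1/4)**2/4)**2 = ((-19/4)**2/4)**2 = ((1/4)*(361/16))**2 = (361/64)**2 = 130321/4096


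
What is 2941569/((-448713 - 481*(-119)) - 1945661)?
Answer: -980523/779045 ≈ -1.2586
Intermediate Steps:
2941569/((-448713 - 481*(-119)) - 1945661) = 2941569/((-448713 + 57239) - 1945661) = 2941569/(-391474 - 1945661) = 2941569/(-2337135) = 2941569*(-1/2337135) = -980523/779045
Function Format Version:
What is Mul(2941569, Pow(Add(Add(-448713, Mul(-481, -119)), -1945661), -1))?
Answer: Rational(-980523, 779045) ≈ -1.2586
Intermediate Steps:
Mul(2941569, Pow(Add(Add(-448713, Mul(-481, -119)), -1945661), -1)) = Mul(2941569, Pow(Add(Add(-448713, 57239), -1945661), -1)) = Mul(2941569, Pow(Add(-391474, -1945661), -1)) = Mul(2941569, Pow(-2337135, -1)) = Mul(2941569, Rational(-1, 2337135)) = Rational(-980523, 779045)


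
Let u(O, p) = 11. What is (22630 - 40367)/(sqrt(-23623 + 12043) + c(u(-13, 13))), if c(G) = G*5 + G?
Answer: -195107/2656 + 17737*I*sqrt(2895)/7968 ≈ -73.459 + 119.77*I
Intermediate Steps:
c(G) = 6*G (c(G) = 5*G + G = 6*G)
(22630 - 40367)/(sqrt(-23623 + 12043) + c(u(-13, 13))) = (22630 - 40367)/(sqrt(-23623 + 12043) + 6*11) = -17737/(sqrt(-11580) + 66) = -17737/(2*I*sqrt(2895) + 66) = -17737/(66 + 2*I*sqrt(2895))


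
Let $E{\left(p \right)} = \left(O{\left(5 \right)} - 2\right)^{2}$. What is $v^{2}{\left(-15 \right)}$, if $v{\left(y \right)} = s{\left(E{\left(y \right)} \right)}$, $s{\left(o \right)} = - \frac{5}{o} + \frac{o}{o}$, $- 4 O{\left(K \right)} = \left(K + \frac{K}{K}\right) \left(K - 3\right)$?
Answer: $\frac{16}{25} \approx 0.64$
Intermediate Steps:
$O{\left(K \right)} = - \frac{\left(1 + K\right) \left(-3 + K\right)}{4}$ ($O{\left(K \right)} = - \frac{\left(K + \frac{K}{K}\right) \left(K - 3\right)}{4} = - \frac{\left(K + 1\right) \left(-3 + K\right)}{4} = - \frac{\left(1 + K\right) \left(-3 + K\right)}{4}$)
$E{\left(p \right)} = 25$ ($E{\left(p \right)} = \left(\left(\frac{3}{4} + \frac{1}{2} \cdot 5 - \frac{5^{2}}{4}\right) - 2\right)^{2} = \left(\left(\frac{3}{4} + \frac{5}{2} - \frac{25}{4}\right) - 2\right)^{2} = \left(-3 - 2\right)^{2} = \left(-5\right)^{2} = 25$)
$s{\left(o \right)} = 1 - \frac{5}{o}$ ($s{\left(o \right)} = - \frac{5}{o} + 1 = 1 - \frac{5}{o}$)
$v{\left(y \right)} = \frac{4}{5}$ ($v{\left(y \right)} = \frac{-5 + 25}{25} = \frac{1}{25} \cdot 20 = \frac{4}{5}$)
$v^{2}{\left(-15 \right)} = \left(\frac{4}{5}\right)^{2} = \frac{16}{25}$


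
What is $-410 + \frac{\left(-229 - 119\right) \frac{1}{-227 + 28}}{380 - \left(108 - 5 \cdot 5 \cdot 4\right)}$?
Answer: $- \frac{2529261}{6169} \approx -410.0$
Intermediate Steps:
$-410 + \frac{\left(-229 - 119\right) \frac{1}{-227 + 28}}{380 - \left(108 - 5 \cdot 5 \cdot 4\right)} = -410 + \frac{\left(-348\right) \frac{1}{-199}}{380 + \left(-108 + 25 \cdot 4\right)} = -410 + \frac{\left(-348\right) \left(- \frac{1}{199}\right)}{380 + \left(-108 + 100\right)} = -410 + \frac{348}{199 \left(380 - 8\right)} = -410 + \frac{348}{199 \cdot 372} = -410 + \frac{348}{199} \cdot \frac{1}{372} = -410 + \frac{29}{6169} = - \frac{2529261}{6169}$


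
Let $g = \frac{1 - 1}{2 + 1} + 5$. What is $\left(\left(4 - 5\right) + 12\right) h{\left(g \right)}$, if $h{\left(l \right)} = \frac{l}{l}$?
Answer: $11$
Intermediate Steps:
$g = 5$ ($g = \frac{0}{3} + 5 = 0 \cdot \frac{1}{3} + 5 = 0 + 5 = 5$)
$h{\left(l \right)} = 1$
$\left(\left(4 - 5\right) + 12\right) h{\left(g \right)} = \left(\left(4 - 5\right) + 12\right) 1 = \left(-1 + 12\right) 1 = 11 \cdot 1 = 11$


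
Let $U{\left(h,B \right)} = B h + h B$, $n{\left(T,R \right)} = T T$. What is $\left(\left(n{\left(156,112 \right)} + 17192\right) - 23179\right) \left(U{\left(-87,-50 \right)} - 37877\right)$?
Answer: $-535368773$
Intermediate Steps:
$n{\left(T,R \right)} = T^{2}$
$U{\left(h,B \right)} = 2 B h$ ($U{\left(h,B \right)} = B h + B h = 2 B h$)
$\left(\left(n{\left(156,112 \right)} + 17192\right) - 23179\right) \left(U{\left(-87,-50 \right)} - 37877\right) = \left(\left(156^{2} + 17192\right) - 23179\right) \left(2 \left(-50\right) \left(-87\right) - 37877\right) = \left(\left(24336 + 17192\right) - 23179\right) \left(8700 - 37877\right) = \left(41528 - 23179\right) \left(-29177\right) = 18349 \left(-29177\right) = -535368773$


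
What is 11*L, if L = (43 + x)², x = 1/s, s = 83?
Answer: 140193900/6889 ≈ 20350.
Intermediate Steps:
x = 1/83 ≈ 0.012048
L = 12744900/6889 (L = (43 + 1/83)² = (3570/83)² = 12744900/6889 ≈ 1850.0)
11*L = 11*(12744900/6889) = 140193900/6889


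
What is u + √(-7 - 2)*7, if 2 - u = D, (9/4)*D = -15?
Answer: 26/3 + 21*I ≈ 8.6667 + 21.0*I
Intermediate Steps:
D = -20/3 (D = (4/9)*(-15) = -20/3 ≈ -6.6667)
u = 26/3 (u = 2 - 1*(-20/3) = 2 + 20/3 = 26/3 ≈ 8.6667)
u + √(-7 - 2)*7 = 26/3 + √(-7 - 2)*7 = 26/3 + √(-9)*7 = 26/3 + (3*I)*7 = 26/3 + 21*I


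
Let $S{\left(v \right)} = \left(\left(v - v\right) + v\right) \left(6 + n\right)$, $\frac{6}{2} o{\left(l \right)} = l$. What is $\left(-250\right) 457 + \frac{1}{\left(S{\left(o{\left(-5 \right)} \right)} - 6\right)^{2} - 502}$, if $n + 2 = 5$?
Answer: $- \frac{6969251}{61} \approx -1.1425 \cdot 10^{5}$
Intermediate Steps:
$n = 3$ ($n = -2 + 5 = 3$)
$o{\left(l \right)} = \frac{l}{3}$
$S{\left(v \right)} = 9 v$ ($S{\left(v \right)} = \left(\left(v - v\right) + v\right) \left(6 + 3\right) = \left(0 + v\right) 9 = v 9 = 9 v$)
$\left(-250\right) 457 + \frac{1}{\left(S{\left(o{\left(-5 \right)} \right)} - 6\right)^{2} - 502} = \left(-250\right) 457 + \frac{1}{\left(9 \cdot \frac{1}{3} \left(-5\right) - 6\right)^{2} - 502} = -114250 + \frac{1}{\left(9 \left(- \frac{5}{3}\right) - 6\right)^{2} - 502} = -114250 + \frac{1}{\left(-15 - 6\right)^{2} - 502} = -114250 + \frac{1}{\left(-21\right)^{2} - 502} = -114250 + \frac{1}{441 - 502} = -114250 + \frac{1}{-61} = -114250 - \frac{1}{61} = - \frac{6969251}{61}$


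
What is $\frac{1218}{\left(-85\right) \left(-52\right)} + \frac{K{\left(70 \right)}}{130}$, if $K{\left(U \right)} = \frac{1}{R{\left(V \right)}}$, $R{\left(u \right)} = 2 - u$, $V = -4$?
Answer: $\frac{3671}{13260} \approx 0.27685$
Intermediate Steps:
$K{\left(U \right)} = \frac{1}{6}$ ($K{\left(U \right)} = \frac{1}{2 - -4} = \frac{1}{2 + 4} = \frac{1}{6}$)
$\frac{1218}{\left(-85\right) \left(-52\right)} + \frac{K{\left(70 \right)}}{130} = \frac{1218}{\left(-85\right) \left(-52\right)} + \frac{1}{6 \cdot 130} = \frac{1218}{4420} + \frac{1}{6} \cdot \frac{1}{130} = 1218 \cdot \frac{1}{4420} + \frac{1}{780} = \frac{609}{2210} + \frac{1}{780} = \frac{3671}{13260}$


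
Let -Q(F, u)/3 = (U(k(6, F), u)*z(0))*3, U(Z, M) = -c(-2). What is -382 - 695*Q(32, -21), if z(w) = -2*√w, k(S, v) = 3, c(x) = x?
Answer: -382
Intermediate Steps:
U(Z, M) = 2 (U(Z, M) = -1*(-2) = 2)
Q(F, u) = 0 (Q(F, u) = -3*2*(-2*√0)*3 = -3*2*(-2*0)*3 = -3*2*0*3 = -0*3 = -3*0 = 0)
-382 - 695*Q(32, -21) = -382 - 695*0 = -382 + 0 = -382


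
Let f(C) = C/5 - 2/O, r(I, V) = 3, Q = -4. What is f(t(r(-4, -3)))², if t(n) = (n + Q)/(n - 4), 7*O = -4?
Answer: 1369/100 ≈ 13.690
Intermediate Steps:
O = -4/7 (O = (⅐)*(-4) = -4/7 ≈ -0.57143)
t(n) = 1 (t(n) = (n - 4)/(n - 4) = (-4 + n)/(-4 + n) = 1)
f(C) = 7/2 + C/5 (f(C) = C/5 - 2/(-4/7) = C*(⅕) - 2*(-7/4) = C/5 + 7/2 = 7/2 + C/5)
f(t(r(-4, -3)))² = (7/2 + (⅕)*1)² = (7/2 + ⅕)² = (37/10)² = 1369/100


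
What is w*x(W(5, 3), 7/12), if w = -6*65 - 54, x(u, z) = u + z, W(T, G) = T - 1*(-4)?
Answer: -4255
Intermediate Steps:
W(T, G) = 4 + T (W(T, G) = T + 4 = 4 + T)
w = -444 (w = -390 - 54 = -444)
w*x(W(5, 3), 7/12) = -444*((4 + 5) + 7/12) = -444*(9 + 7*(1/12)) = -444*(9 + 7/12) = -444*115/12 = -4255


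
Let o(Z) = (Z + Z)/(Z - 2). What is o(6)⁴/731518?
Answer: 81/731518 ≈ 0.00011073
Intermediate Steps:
o(Z) = 2*Z/(-2 + Z) (o(Z) = (2*Z)/(-2 + Z) = 2*Z/(-2 + Z))
o(6)⁴/731518 = (2*6/(-2 + 6))⁴/731518 = (2*6/4)⁴*(1/731518) = (2*6*(¼))⁴*(1/731518) = 3⁴*(1/731518) = 81*(1/731518) = 81/731518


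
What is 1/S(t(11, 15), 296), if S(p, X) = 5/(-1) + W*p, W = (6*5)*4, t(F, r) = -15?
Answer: -1/1805 ≈ -0.00055402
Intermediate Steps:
W = 120 (W = 30*4 = 120)
S(p, X) = -5 + 120*p (S(p, X) = 5/(-1) + 120*p = 5*(-1) + 120*p = -5 + 120*p)
1/S(t(11, 15), 296) = 1/(-5 + 120*(-15)) = 1/(-5 - 1800) = 1/(-1805) = -1/1805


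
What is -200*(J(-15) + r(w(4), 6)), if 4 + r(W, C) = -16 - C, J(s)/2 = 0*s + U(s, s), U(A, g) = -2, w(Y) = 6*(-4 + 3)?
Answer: 6000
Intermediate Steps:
w(Y) = -6 (w(Y) = 6*(-1) = -6)
J(s) = -4 (J(s) = 2*(0*s - 2) = 2*(0 - 2) = 2*(-2) = -4)
r(W, C) = -20 - C (r(W, C) = -4 + (-16 - C) = -20 - C)
-200*(J(-15) + r(w(4), 6)) = -200*(-4 + (-20 - 1*6)) = -200*(-4 + (-20 - 6)) = -200*(-4 - 26) = -200*(-30) = 6000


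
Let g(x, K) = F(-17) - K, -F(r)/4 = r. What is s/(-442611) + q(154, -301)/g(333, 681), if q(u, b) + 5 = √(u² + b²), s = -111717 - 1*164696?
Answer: 171654224/271320543 - 7*√2333/613 ≈ 0.081099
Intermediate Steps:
s = -276413 (s = -111717 - 164696 = -276413)
F(r) = -4*r
g(x, K) = 68 - K (g(x, K) = -4*(-17) - K = 68 - K)
q(u, b) = -5 + √(b² + u²) (q(u, b) = -5 + √(u² + b²) = -5 + √(b² + u²))
s/(-442611) + q(154, -301)/g(333, 681) = -276413/(-442611) + (-5 + √((-301)² + 154²))/(68 - 1*681) = -276413*(-1/442611) + (-5 + √(90601 + 23716))/(68 - 681) = 276413/442611 + (-5 + √114317)/(-613) = 276413/442611 + (-5 + 7*√2333)*(-1/613) = 276413/442611 + (5/613 - 7*√2333/613) = 171654224/271320543 - 7*√2333/613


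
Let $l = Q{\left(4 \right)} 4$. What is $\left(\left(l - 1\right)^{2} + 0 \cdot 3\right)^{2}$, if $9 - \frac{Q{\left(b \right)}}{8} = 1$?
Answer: $4228250625$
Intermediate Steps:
$Q{\left(b \right)} = 64$ ($Q{\left(b \right)} = 72 - 8 = 64$)
$l = 256$ ($l = 64 \cdot 4 = 256$)
$\left(\left(l - 1\right)^{2} + 0 \cdot 3\right)^{2} = \left(\left(256 - 1\right)^{2} + 0 \cdot 3\right)^{2} = \left(255^{2} + 0\right)^{2} = \left(65025 + 0\right)^{2} = 65025^{2} = 4228250625$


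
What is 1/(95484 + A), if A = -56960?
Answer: 1/38524 ≈ 2.5958e-5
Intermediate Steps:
1/(95484 + A) = 1/(95484 - 56960) = 1/38524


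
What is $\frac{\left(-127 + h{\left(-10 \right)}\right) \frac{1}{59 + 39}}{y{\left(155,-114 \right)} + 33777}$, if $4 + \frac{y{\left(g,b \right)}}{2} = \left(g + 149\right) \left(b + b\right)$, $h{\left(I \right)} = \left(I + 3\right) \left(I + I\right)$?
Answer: $- \frac{13}{10275790} \approx -1.2651 \cdot 10^{-6}$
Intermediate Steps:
$h{\left(I \right)} = 2 I \left(3 + I\right)$ ($h{\left(I \right)} = \left(3 + I\right) 2 I = 2 I \left(3 + I\right)$)
$y{\left(g,b \right)} = -8 + 4 b \left(149 + g\right)$ ($y{\left(g,b \right)} = -8 + 2 \left(g + 149\right) \left(b + b\right) = -8 + 2 \left(149 + g\right) 2 b = -8 + 2 \cdot 2 b \left(149 + g\right) = -8 + 4 b \left(149 + g\right)$)
$\frac{\left(-127 + h{\left(-10 \right)}\right) \frac{1}{59 + 39}}{y{\left(155,-114 \right)} + 33777} = \frac{\left(-127 + 2 \left(-10\right) \left(3 - 10\right)\right) \frac{1}{59 + 39}}{\left(-8 + 596 \left(-114\right) + 4 \left(-114\right) 155\right) + 33777} = \frac{\left(-127 + 2 \left(-10\right) \left(-7\right)\right) \frac{1}{98}}{\left(-8 - 67944 - 70680\right) + 33777} = \frac{\left(-127 + 140\right) \frac{1}{98}}{-138632 + 33777} = \frac{13 \cdot \frac{1}{98}}{-104855} = \frac{13}{98} \left(- \frac{1}{104855}\right) = - \frac{13}{10275790}$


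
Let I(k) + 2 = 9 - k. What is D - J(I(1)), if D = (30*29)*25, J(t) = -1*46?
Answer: 21796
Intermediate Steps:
I(k) = 7 - k (I(k) = -2 + (9 - k) = 7 - k)
J(t) = -46
D = 21750 (D = 870*25 = 21750)
D - J(I(1)) = 21750 - 1*(-46) = 21750 + 46 = 21796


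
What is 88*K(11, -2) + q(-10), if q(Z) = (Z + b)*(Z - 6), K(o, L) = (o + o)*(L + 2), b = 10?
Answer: 0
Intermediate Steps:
K(o, L) = 2*o*(2 + L) (K(o, L) = (2*o)*(2 + L) = 2*o*(2 + L))
q(Z) = (-6 + Z)*(10 + Z) (q(Z) = (Z + 10)*(Z - 6) = (10 + Z)*(-6 + Z) = (-6 + Z)*(10 + Z))
88*K(11, -2) + q(-10) = 88*(2*11*(2 - 2)) + (-60 + (-10)² + 4*(-10)) = 88*(2*11*0) + (-60 + 100 - 40) = 88*0 + 0 = 0 + 0 = 0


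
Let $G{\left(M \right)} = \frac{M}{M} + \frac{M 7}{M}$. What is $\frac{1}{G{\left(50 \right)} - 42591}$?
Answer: $- \frac{1}{42583} \approx -2.3484 \cdot 10^{-5}$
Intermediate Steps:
$G{\left(M \right)} = 8$ ($G{\left(M \right)} = 1 + \frac{7 M}{M} = 1 + 7 = 8$)
$\frac{1}{G{\left(50 \right)} - 42591} = \frac{1}{8 - 42591} = \frac{1}{-42583} = - \frac{1}{42583}$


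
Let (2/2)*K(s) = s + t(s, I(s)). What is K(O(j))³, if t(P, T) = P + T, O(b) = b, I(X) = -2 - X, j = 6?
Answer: 64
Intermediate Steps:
K(s) = -2 + s (K(s) = s + (s + (-2 - s)) = s - 2 = -2 + s)
K(O(j))³ = (-2 + 6)³ = 4³ = 64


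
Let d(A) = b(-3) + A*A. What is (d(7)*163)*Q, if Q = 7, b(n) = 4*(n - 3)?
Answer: 28525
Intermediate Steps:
b(n) = -12 + 4*n (b(n) = 4*(-3 + n) = -12 + 4*n)
d(A) = -24 + A² (d(A) = (-12 + 4*(-3)) + A*A = (-12 - 12) + A² = -24 + A²)
(d(7)*163)*Q = ((-24 + 7²)*163)*7 = ((-24 + 49)*163)*7 = (25*163)*7 = 4075*7 = 28525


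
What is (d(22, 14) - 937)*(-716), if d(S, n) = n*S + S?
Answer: 434612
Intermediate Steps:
d(S, n) = S + S*n (d(S, n) = S*n + S = S + S*n)
(d(22, 14) - 937)*(-716) = (22*(1 + 14) - 937)*(-716) = (22*15 - 937)*(-716) = (330 - 937)*(-716) = -607*(-716) = 434612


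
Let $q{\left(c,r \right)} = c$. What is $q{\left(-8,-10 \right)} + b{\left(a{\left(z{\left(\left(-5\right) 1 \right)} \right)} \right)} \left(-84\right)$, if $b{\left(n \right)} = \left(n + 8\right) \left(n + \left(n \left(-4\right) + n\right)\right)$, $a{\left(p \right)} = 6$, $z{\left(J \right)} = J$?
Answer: $14104$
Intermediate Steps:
$b{\left(n \right)} = - 2 n \left(8 + n\right)$ ($b{\left(n \right)} = \left(8 + n\right) \left(n + \left(- 4 n + n\right)\right) = \left(8 + n\right) \left(n - 3 n\right) = \left(8 + n\right) \left(- 2 n\right) = - 2 n \left(8 + n\right)$)
$q{\left(-8,-10 \right)} + b{\left(a{\left(z{\left(\left(-5\right) 1 \right)} \right)} \right)} \left(-84\right) = -8 + \left(-2\right) 6 \left(8 + 6\right) \left(-84\right) = -8 + \left(-2\right) 6 \cdot 14 \left(-84\right) = -8 - -14112 = -8 + 14112 = 14104$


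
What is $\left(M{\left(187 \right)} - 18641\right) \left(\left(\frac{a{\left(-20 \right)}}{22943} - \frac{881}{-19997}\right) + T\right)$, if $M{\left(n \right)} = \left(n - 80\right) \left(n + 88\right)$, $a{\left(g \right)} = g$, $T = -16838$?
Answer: $- \frac{83307542289322720}{458791171} \approx -1.8158 \cdot 10^{8}$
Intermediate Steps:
$M{\left(n \right)} = \left(-80 + n\right) \left(88 + n\right)$
$\left(M{\left(187 \right)} - 18641\right) \left(\left(\frac{a{\left(-20 \right)}}{22943} - \frac{881}{-19997}\right) + T\right) = \left(\left(-7040 + 187^{2} + 8 \cdot 187\right) - 18641\right) \left(\left(- \frac{20}{22943} - \frac{881}{-19997}\right) - 16838\right) = \left(\left(-7040 + 34969 + 1496\right) - 18641\right) \left(\left(\left(-20\right) \frac{1}{22943} - - \frac{881}{19997}\right) - 16838\right) = \left(29425 - 18641\right) \left(\left(- \frac{20}{22943} + \frac{881}{19997}\right) - 16838\right) = 10784 \left(\frac{19812843}{458791171} - 16838\right) = 10784 \left(- \frac{7725105924455}{458791171}\right) = - \frac{83307542289322720}{458791171}$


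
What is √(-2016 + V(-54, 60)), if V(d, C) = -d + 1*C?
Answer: I*√1902 ≈ 43.612*I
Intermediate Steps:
V(d, C) = C - d (V(d, C) = -d + C = C - d)
√(-2016 + V(-54, 60)) = √(-2016 + (60 - 1*(-54))) = √(-2016 + (60 + 54)) = √(-2016 + 114) = √(-1902) = I*√1902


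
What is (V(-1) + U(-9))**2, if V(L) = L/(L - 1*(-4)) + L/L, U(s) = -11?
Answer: 961/9 ≈ 106.78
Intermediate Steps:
V(L) = 1 + L/(4 + L) (V(L) = L/(L + 4) + 1 = L/(4 + L) + 1 = 1 + L/(4 + L))
(V(-1) + U(-9))**2 = (2*(2 - 1)/(4 - 1) - 11)**2 = (2*1/3 - 11)**2 = (2*(1/3)*1 - 11)**2 = (2/3 - 11)**2 = (-31/3)**2 = 961/9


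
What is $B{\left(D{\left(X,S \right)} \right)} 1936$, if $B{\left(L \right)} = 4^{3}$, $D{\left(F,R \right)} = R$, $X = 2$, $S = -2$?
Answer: $123904$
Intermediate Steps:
$B{\left(L \right)} = 64$
$B{\left(D{\left(X,S \right)} \right)} 1936 = 64 \cdot 1936 = 123904$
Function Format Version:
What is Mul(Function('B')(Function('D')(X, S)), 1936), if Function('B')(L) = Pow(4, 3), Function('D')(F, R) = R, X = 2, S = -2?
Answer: 123904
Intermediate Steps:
Function('B')(L) = 64
Mul(Function('B')(Function('D')(X, S)), 1936) = Mul(64, 1936) = 123904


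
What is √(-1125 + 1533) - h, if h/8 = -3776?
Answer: 30208 + 2*√102 ≈ 30228.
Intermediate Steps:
h = -30208 (h = 8*(-3776) = -30208)
√(-1125 + 1533) - h = √(-1125 + 1533) - 1*(-30208) = √408 + 30208 = 2*√102 + 30208 = 30208 + 2*√102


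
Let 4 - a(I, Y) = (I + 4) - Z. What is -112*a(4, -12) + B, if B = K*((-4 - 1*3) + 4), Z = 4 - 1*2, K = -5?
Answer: 239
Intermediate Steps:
Z = 2 (Z = 4 - 2 = 2)
B = 15 (B = -5*((-4 - 1*3) + 4) = -5*((-4 - 3) + 4) = -5*(-7 + 4) = -5*(-3) = 15)
a(I, Y) = 2 - I (a(I, Y) = 4 - ((I + 4) - 1*2) = 4 - ((4 + I) - 2) = 4 - (2 + I) = 4 + (-2 - I) = 2 - I)
-112*a(4, -12) + B = -112*(2 - 1*4) + 15 = -112*(2 - 4) + 15 = -112*(-2) + 15 = 224 + 15 = 239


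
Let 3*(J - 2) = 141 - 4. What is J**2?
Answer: 20449/9 ≈ 2272.1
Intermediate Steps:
J = 143/3 (J = 2 + (141 - 4)/3 = 2 + (1/3)*137 = 2 + 137/3 = 143/3 ≈ 47.667)
J**2 = (143/3)**2 = 20449/9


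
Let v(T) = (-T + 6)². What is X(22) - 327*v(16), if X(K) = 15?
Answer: -32685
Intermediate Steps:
v(T) = (6 - T)²
X(22) - 327*v(16) = 15 - 327*(-6 + 16)² = 15 - 327*10² = 15 - 327*100 = 15 - 32700 = -32685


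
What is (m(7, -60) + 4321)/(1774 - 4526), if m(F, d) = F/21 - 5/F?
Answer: -90733/57792 ≈ -1.5700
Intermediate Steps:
m(F, d) = -5/F + F/21 (m(F, d) = F*(1/21) - 5/F = F/21 - 5/F = -5/F + F/21)
(m(7, -60) + 4321)/(1774 - 4526) = ((-5/7 + (1/21)*7) + 4321)/(1774 - 4526) = ((-5*⅐ + ⅓) + 4321)/(-2752) = ((-5/7 + ⅓) + 4321)*(-1/2752) = (-8/21 + 4321)*(-1/2752) = (90733/21)*(-1/2752) = -90733/57792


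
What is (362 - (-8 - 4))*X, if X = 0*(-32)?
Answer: 0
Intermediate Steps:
X = 0
(362 - (-8 - 4))*X = (362 - (-8 - 4))*0 = (362 - 1*(-12))*0 = (362 + 12)*0 = 374*0 = 0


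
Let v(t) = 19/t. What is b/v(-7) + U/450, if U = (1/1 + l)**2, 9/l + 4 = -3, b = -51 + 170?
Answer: -9183787/209475 ≈ -43.842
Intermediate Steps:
b = 119
l = -9/7 (l = 9/(-4 - 3) = 9/(-7) = 9*(-1/7) = -9/7 ≈ -1.2857)
U = 4/49 (U = (1/1 - 9/7)**2 = (1 - 9/7)**2 = (-2/7)**2 = 4/49 ≈ 0.081633)
b/v(-7) + U/450 = 119/((19/(-7))) + (4/49)/450 = 119/((19*(-1/7))) + (4/49)*(1/450) = 119/(-19/7) + 2/11025 = 119*(-7/19) + 2/11025 = -833/19 + 2/11025 = -9183787/209475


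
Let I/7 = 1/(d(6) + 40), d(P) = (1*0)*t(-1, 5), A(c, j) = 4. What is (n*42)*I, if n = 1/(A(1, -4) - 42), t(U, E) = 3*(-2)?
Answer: -147/760 ≈ -0.19342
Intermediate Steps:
t(U, E) = -6
d(P) = 0 (d(P) = (1*0)*(-6) = 0*(-6) = 0)
n = -1/38 (n = 1/(4 - 42) = 1/(-38) = -1/38 ≈ -0.026316)
I = 7/40 (I = 7/(0 + 40) = 7/40 ≈ 0.17500)
(n*42)*I = -1/38*42*(7/40) = -21/19*7/40 = -147/760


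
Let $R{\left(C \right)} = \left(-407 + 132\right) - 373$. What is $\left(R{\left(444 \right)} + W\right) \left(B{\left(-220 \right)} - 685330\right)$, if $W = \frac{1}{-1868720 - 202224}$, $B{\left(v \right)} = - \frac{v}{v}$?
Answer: $\frac{919694816042003}{2070944} \approx 4.4409 \cdot 10^{8}$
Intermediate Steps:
$B{\left(v \right)} = -1$ ($B{\left(v \right)} = \left(-1\right) 1 = -1$)
$W = - \frac{1}{2070944}$ ($W = \frac{1}{-2070944} = - \frac{1}{2070944} \approx -4.8287 \cdot 10^{-7}$)
$R{\left(C \right)} = -648$ ($R{\left(C \right)} = -275 - 373 = -648$)
$\left(R{\left(444 \right)} + W\right) \left(B{\left(-220 \right)} - 685330\right) = \left(-648 - \frac{1}{2070944}\right) \left(-1 - 685330\right) = \left(- \frac{1341971713}{2070944}\right) \left(-685331\right) = \frac{919694816042003}{2070944}$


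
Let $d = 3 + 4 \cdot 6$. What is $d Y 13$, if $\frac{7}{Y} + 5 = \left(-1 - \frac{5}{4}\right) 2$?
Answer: $- \frac{4914}{19} \approx -258.63$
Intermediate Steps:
$d = 27$ ($d = 3 + 24 = 27$)
$Y = - \frac{14}{19}$ ($Y = \frac{7}{-5 + \left(-1 - \frac{5}{4}\right) 2} = \frac{7}{-5 - \frac{9}{2}} = \frac{7}{- \frac{19}{2}} = 7 \left(- \frac{2}{19}\right) = - \frac{14}{19} \approx -0.73684$)
$d Y 13 = 27 \left(- \frac{14}{19}\right) 13 = \left(- \frac{378}{19}\right) 13 = - \frac{4914}{19}$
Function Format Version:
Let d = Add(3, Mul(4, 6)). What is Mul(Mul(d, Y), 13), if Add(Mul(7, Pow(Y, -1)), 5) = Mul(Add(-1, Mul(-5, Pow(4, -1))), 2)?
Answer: Rational(-4914, 19) ≈ -258.63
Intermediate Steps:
d = 27 (d = Add(3, 24) = 27)
Y = Rational(-14, 19) (Y = Mul(7, Pow(Add(-5, Mul(Add(-1, Mul(-5, Pow(4, -1))), 2)), -1)) = Mul(7, Pow(Add(-5, Mul(Add(-1, Mul(-5, Rational(1, 4))), 2)), -1)) = Mul(7, Pow(Add(-5, Mul(Add(-1, Rational(-5, 4)), 2)), -1)) = Mul(7, Pow(Add(-5, Mul(Rational(-9, 4), 2)), -1)) = Mul(7, Pow(Add(-5, Rational(-9, 2)), -1)) = Mul(7, Pow(Rational(-19, 2), -1)) = Mul(7, Rational(-2, 19)) = Rational(-14, 19) ≈ -0.73684)
Mul(Mul(d, Y), 13) = Mul(Mul(27, Rational(-14, 19)), 13) = Mul(Rational(-378, 19), 13) = Rational(-4914, 19)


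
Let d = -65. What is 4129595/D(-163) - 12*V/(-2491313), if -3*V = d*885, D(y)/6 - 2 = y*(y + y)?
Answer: 2072295758447/158866047384 ≈ 13.044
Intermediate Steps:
D(y) = 12 + 12*y**2 (D(y) = 12 + 6*(y*(y + y)) = 12 + 6*(y*(2*y)) = 12 + 6*(2*y**2) = 12 + 12*y**2)
V = 19175 (V = -(-65)*885/3 = -1/3*(-57525) = 19175)
4129595/D(-163) - 12*V/(-2491313) = 4129595/(12 + 12*(-163)**2) - 12*19175/(-2491313) = 4129595/(12 + 12*26569) - 230100*(-1/2491313) = 4129595/(12 + 318828) + 230100/2491313 = 4129595/318840 + 230100/2491313 = 4129595*(1/318840) + 230100/2491313 = 825919/63768 + 230100/2491313 = 2072295758447/158866047384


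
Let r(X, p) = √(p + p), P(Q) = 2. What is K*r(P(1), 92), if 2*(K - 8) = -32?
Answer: -16*√46 ≈ -108.52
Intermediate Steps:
r(X, p) = √2*√p (r(X, p) = √(2*p) = √2*√p)
K = -8 (K = 8 + (½)*(-32) = 8 - 16 = -8)
K*r(P(1), 92) = -8*√2*√92 = -8*√2*2*√23 = -16*√46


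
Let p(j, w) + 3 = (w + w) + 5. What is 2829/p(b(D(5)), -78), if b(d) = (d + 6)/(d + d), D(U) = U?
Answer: -2829/154 ≈ -18.370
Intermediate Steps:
b(d) = (6 + d)/(2*d) (b(d) = (6 + d)/((2*d)) = (6 + d)*(1/(2*d)) = (6 + d)/(2*d))
p(j, w) = 2 + 2*w (p(j, w) = -3 + ((w + w) + 5) = -3 + (2*w + 5) = -3 + (5 + 2*w) = 2 + 2*w)
2829/p(b(D(5)), -78) = 2829/(2 + 2*(-78)) = 2829/(2 - 156) = 2829/(-154) = 2829*(-1/154) = -2829/154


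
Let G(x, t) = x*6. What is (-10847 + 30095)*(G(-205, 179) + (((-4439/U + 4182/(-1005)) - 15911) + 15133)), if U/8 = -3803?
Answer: -49338735988266/1274005 ≈ -3.8727e+7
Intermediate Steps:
U = -30424 (U = 8*(-3803) = -30424)
G(x, t) = 6*x
(-10847 + 30095)*(G(-205, 179) + (((-4439/U + 4182/(-1005)) - 15911) + 15133)) = (-10847 + 30095)*(6*(-205) + (((-4439/(-30424) + 4182/(-1005)) - 15911) + 15133)) = 19248*(-1230 + (((-4439*(-1/30424) + 4182*(-1/1005)) - 15911) + 15133)) = 19248*(-1230 + (((4439/30424 - 1394/335) - 15911) + 15133)) = 19248*(-1230 + ((-40923991/10192040 - 15911) + 15133)) = 19248*(-1230 + (-162206472431/10192040 + 15133)) = 19248*(-1230 - 7970331111/10192040) = 19248*(-20506540311/10192040) = -49338735988266/1274005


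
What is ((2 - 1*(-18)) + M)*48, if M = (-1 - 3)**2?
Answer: 1728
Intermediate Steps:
M = 16 (M = (-4)**2 = 16)
((2 - 1*(-18)) + M)*48 = ((2 - 1*(-18)) + 16)*48 = ((2 + 18) + 16)*48 = (20 + 16)*48 = 36*48 = 1728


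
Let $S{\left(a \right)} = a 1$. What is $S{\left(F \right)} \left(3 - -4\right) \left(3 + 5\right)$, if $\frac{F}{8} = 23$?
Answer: $10304$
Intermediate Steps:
$F = 184$ ($F = 8 \cdot 23 = 184$)
$S{\left(a \right)} = a$
$S{\left(F \right)} \left(3 - -4\right) \left(3 + 5\right) = 184 \left(3 - -4\right) \left(3 + 5\right) = 184 \left(3 + 4\right) 8 = 184 \cdot 7 \cdot 8 = 184 \cdot 56 = 10304$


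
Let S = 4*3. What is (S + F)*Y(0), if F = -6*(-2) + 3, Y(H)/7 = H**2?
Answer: 0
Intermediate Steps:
S = 12
Y(H) = 7*H**2
F = 15 (F = 12 + 3 = 15)
(S + F)*Y(0) = (12 + 15)*(7*0**2) = 27*(7*0) = 27*0 = 0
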